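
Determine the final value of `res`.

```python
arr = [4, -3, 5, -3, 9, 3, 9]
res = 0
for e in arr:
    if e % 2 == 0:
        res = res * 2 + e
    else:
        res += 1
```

10

e=4: even, res = 0*2+4 = 4
e=-3: not even, res = 4+1 = 5
e=5: not even, res = 5+1 = 6
e=-3: not even, res = 6+1 = 7
e=9: not even, res = 7+1 = 8
e=3: not even, res = 8+1 = 9
e=9: not even, res = 9+1 = 10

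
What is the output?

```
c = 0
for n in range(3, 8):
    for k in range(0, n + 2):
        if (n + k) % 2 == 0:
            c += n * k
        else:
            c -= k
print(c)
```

n=3,k=0: odd sum, c = 0-0 = 0
n=3,k=1: even sum, c = 0+3 = 3
n=3,k=2: odd sum, c = 3-2 = 1
n=3,k=3: even sum, c = 1+9 = 10
n=3,k=4: odd sum, c = 10-4 = 6
n=4,k=0: even sum, c = 6+0 = 6
n=4,k=1: odd sum, c = 6-1 = 5
n=4,k=2: even sum, c = 5+8 = 13
n=4,k=3: odd sum, c = 13-3 = 10
n=4,k=4: even sum, c = 10+16 = 26
n=4,k=5: odd sum, c = 26-5 = 21
n=5,k=0: odd sum, c = 21-0 = 21
n=5,k=1: even sum, c = 21+5 = 26
n=5,k=2: odd sum, c = 26-2 = 24
n=5,k=3: even sum, c = 24+15 = 39
n=5,k=4: odd sum, c = 39-4 = 35
n=5,k=5: even sum, c = 35+25 = 60
n=5,k=6: odd sum, c = 60-6 = 54
n=6,k=0: even sum, c = 54+0 = 54
n=6,k=1: odd sum, c = 54-1 = 53
n=6,k=2: even sum, c = 53+12 = 65
n=6,k=3: odd sum, c = 65-3 = 62
n=6,k=4: even sum, c = 62+24 = 86
n=6,k=5: odd sum, c = 86-5 = 81
n=6,k=6: even sum, c = 81+36 = 117
n=6,k=7: odd sum, c = 117-7 = 110
n=7,k=0: odd sum, c = 110-0 = 110
n=7,k=1: even sum, c = 110+7 = 117
n=7,k=2: odd sum, c = 117-2 = 115
n=7,k=3: even sum, c = 115+21 = 136
n=7,k=4: odd sum, c = 136-4 = 132
n=7,k=5: even sum, c = 132+35 = 167
n=7,k=6: odd sum, c = 167-6 = 161
n=7,k=7: even sum, c = 161+49 = 210
n=7,k=8: odd sum, c = 210-8 = 202

202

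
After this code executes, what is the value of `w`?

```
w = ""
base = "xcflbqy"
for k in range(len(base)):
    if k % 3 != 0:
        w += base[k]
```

'cfbq'

k=0: skip
k=1: add 'c' → 'c'
k=2: add 'f' → 'cf'
k=3: skip
k=4: add 'b' → 'cfb'
k=5: add 'q' → 'cfbq'
k=6: skip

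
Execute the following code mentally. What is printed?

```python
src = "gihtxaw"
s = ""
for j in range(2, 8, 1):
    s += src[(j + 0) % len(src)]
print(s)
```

htxawg

j=2: add src[2]='h' → 'h'
j=3: add src[3]='t' → 'ht'
j=4: add src[4]='x' → 'htx'
j=5: add src[5]='a' → 'htxa'
j=6: add src[6]='w' → 'htxaw'
j=7: add src[0]='g' → 'htxawg'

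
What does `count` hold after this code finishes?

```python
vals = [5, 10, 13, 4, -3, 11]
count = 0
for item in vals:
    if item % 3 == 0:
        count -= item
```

item=5: not %3==0
item=10: not %3==0
item=13: not %3==0
item=4: not %3==0
item=-3: %3==0, count = 0-(-3) = 3
item=11: not %3==0

3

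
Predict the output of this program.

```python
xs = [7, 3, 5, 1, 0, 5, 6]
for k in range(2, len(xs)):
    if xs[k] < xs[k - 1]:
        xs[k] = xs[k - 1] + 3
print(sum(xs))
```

k=2: 5>=3, unchanged → [7, 3, 5, 1, 0, 5, 6]
k=3: 1<5, xs[3] = 5+3 = 8 → [7, 3, 5, 8, 0, 5, 6]
k=4: 0<8, xs[4] = 8+3 = 11 → [7, 3, 5, 8, 11, 5, 6]
k=5: 5<11, xs[5] = 11+3 = 14 → [7, 3, 5, 8, 11, 14, 6]
k=6: 6<14, xs[6] = 14+3 = 17 → [7, 3, 5, 8, 11, 14, 17]
sum = 65

65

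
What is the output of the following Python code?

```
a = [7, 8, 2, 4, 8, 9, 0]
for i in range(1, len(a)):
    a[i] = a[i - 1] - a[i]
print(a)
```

[7, -1, -3, -7, -15, -24, -24]

i=1: a[1] = 7-8 = -1 → [7, -1, 2, 4, 8, 9, 0]
i=2: a[2] = (-1)-2 = -3 → [7, -1, -3, 4, 8, 9, 0]
i=3: a[3] = (-3)-4 = -7 → [7, -1, -3, -7, 8, 9, 0]
i=4: a[4] = (-7)-8 = -15 → [7, -1, -3, -7, -15, 9, 0]
i=5: a[5] = (-15)-9 = -24 → [7, -1, -3, -7, -15, -24, 0]
i=6: a[6] = (-24)-0 = -24 → [7, -1, -3, -7, -15, -24, -24]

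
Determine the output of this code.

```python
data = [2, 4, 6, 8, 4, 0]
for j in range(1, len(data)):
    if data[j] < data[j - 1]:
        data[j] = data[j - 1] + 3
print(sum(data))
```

j=1: 4>=2, unchanged → [2, 4, 6, 8, 4, 0]
j=2: 6>=4, unchanged → [2, 4, 6, 8, 4, 0]
j=3: 8>=6, unchanged → [2, 4, 6, 8, 4, 0]
j=4: 4<8, data[4] = 8+3 = 11 → [2, 4, 6, 8, 11, 0]
j=5: 0<11, data[5] = 11+3 = 14 → [2, 4, 6, 8, 11, 14]
sum = 45

45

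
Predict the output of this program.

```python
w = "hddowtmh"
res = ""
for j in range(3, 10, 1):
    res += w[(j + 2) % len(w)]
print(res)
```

tmhhddo

j=3: add w[5]='t' → 't'
j=4: add w[6]='m' → 'tm'
j=5: add w[7]='h' → 'tmh'
j=6: add w[0]='h' → 'tmhh'
j=7: add w[1]='d' → 'tmhhd'
j=8: add w[2]='d' → 'tmhhdd'
j=9: add w[3]='o' → 'tmhhddo'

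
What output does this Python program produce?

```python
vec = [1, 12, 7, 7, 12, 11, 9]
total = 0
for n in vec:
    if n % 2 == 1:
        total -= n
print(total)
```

n=1: odd, total = 0-1 = -1
n=12: not odd
n=7: odd, total = (-1)-7 = -8
n=7: odd, total = (-8)-7 = -15
n=12: not odd
n=11: odd, total = (-15)-11 = -26
n=9: odd, total = (-26)-9 = -35

-35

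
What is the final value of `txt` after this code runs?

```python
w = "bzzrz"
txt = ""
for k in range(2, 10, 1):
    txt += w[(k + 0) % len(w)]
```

k=2: add w[2]='z' → 'z'
k=3: add w[3]='r' → 'zr'
k=4: add w[4]='z' → 'zrz'
k=5: add w[0]='b' → 'zrzb'
k=6: add w[1]='z' → 'zrzbz'
k=7: add w[2]='z' → 'zrzbzz'
k=8: add w[3]='r' → 'zrzbzzr'
k=9: add w[4]='z' → 'zrzbzzrz'

'zrzbzzrz'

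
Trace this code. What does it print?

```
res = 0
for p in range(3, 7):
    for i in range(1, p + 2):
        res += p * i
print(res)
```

p=3,i=1: res = 0+3 = 3
p=3,i=2: res = 3+6 = 9
p=3,i=3: res = 9+9 = 18
p=3,i=4: res = 18+12 = 30
p=4,i=1: res = 30+4 = 34
p=4,i=2: res = 34+8 = 42
p=4,i=3: res = 42+12 = 54
p=4,i=4: res = 54+16 = 70
p=4,i=5: res = 70+20 = 90
p=5,i=1: res = 90+5 = 95
p=5,i=2: res = 95+10 = 105
p=5,i=3: res = 105+15 = 120
p=5,i=4: res = 120+20 = 140
p=5,i=5: res = 140+25 = 165
p=5,i=6: res = 165+30 = 195
p=6,i=1: res = 195+6 = 201
p=6,i=2: res = 201+12 = 213
p=6,i=3: res = 213+18 = 231
p=6,i=4: res = 231+24 = 255
p=6,i=5: res = 255+30 = 285
p=6,i=6: res = 285+36 = 321
p=6,i=7: res = 321+42 = 363

363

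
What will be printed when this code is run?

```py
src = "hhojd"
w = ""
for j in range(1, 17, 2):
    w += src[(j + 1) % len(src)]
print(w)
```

j=1: add src[2]='o' → 'o'
j=3: add src[4]='d' → 'od'
j=5: add src[1]='h' → 'odh'
j=7: add src[3]='j' → 'odhj'
j=9: add src[0]='h' → 'odhjh'
j=11: add src[2]='o' → 'odhjho'
j=13: add src[4]='d' → 'odhjhod'
j=15: add src[1]='h' → 'odhjhodh'

odhjhodh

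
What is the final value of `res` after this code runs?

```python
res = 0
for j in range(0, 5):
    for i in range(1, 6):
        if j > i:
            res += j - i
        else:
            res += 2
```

48

j=0,i=1: not 0>1, res = 0+2 = 2
j=0,i=2: not 0>2, res = 2+2 = 4
j=0,i=3: not 0>3, res = 4+2 = 6
j=0,i=4: not 0>4, res = 6+2 = 8
j=0,i=5: not 0>5, res = 8+2 = 10
j=1,i=1: not 1>1, res = 10+2 = 12
j=1,i=2: not 1>2, res = 12+2 = 14
j=1,i=3: not 1>3, res = 14+2 = 16
j=1,i=4: not 1>4, res = 16+2 = 18
j=1,i=5: not 1>5, res = 18+2 = 20
j=2,i=1: 2>1, res = 20+1 = 21
j=2,i=2: not 2>2, res = 21+2 = 23
j=2,i=3: not 2>3, res = 23+2 = 25
j=2,i=4: not 2>4, res = 25+2 = 27
j=2,i=5: not 2>5, res = 27+2 = 29
j=3,i=1: 3>1, res = 29+2 = 31
j=3,i=2: 3>2, res = 31+1 = 32
j=3,i=3: not 3>3, res = 32+2 = 34
j=3,i=4: not 3>4, res = 34+2 = 36
j=3,i=5: not 3>5, res = 36+2 = 38
j=4,i=1: 4>1, res = 38+3 = 41
j=4,i=2: 4>2, res = 41+2 = 43
j=4,i=3: 4>3, res = 43+1 = 44
j=4,i=4: not 4>4, res = 44+2 = 46
j=4,i=5: not 4>5, res = 46+2 = 48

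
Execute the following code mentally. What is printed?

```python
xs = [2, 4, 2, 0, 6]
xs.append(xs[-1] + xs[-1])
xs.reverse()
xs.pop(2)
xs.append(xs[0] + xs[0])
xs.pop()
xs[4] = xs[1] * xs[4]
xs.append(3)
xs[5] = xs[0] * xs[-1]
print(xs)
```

append xs[-1]+xs[-1] = 6+6 = 12 → [2, 4, 2, 0, 6, 12]
reverse → [12, 6, 0, 2, 4, 2]
pop(2) removes 0 → [12, 6, 2, 4, 2]
append xs[0]+xs[0] = 12+12 = 24 → [12, 6, 2, 4, 2, 24]
pop() removes 24 → [12, 6, 2, 4, 2]
xs[4] = xs[1]*xs[4] = 6*2 = 12 → [12, 6, 2, 4, 12]
append 3 → [12, 6, 2, 4, 12, 3]
xs[5] = xs[0]*xs[-1] = 12*3 = 36 → [12, 6, 2, 4, 12, 36]

[12, 6, 2, 4, 12, 36]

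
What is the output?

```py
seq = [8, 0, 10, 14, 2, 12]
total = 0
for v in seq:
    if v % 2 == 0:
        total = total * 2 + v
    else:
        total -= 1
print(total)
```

408

v=8: even, total = 0*2+8 = 8
v=0: even, total = 8*2+0 = 16
v=10: even, total = 16*2+10 = 42
v=14: even, total = 42*2+14 = 98
v=2: even, total = 98*2+2 = 198
v=12: even, total = 198*2+12 = 408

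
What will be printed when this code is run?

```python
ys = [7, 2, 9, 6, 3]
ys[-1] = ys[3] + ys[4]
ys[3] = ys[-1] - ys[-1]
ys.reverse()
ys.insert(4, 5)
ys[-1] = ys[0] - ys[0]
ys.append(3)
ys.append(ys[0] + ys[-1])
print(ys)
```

ys[-1] = ys[3]+ys[4] = 6+3 = 9 → [7, 2, 9, 6, 9]
ys[3] = ys[-1]-ys[-1] = 9-9 = 0 → [7, 2, 9, 0, 9]
reverse → [9, 0, 9, 2, 7]
insert 5 at 4 → [9, 0, 9, 2, 5, 7]
ys[-1] = ys[0]-ys[0] = 9-9 = 0 → [9, 0, 9, 2, 5, 0]
append 3 → [9, 0, 9, 2, 5, 0, 3]
append ys[0]+ys[-1] = 9+3 = 12 → [9, 0, 9, 2, 5, 0, 3, 12]

[9, 0, 9, 2, 5, 0, 3, 12]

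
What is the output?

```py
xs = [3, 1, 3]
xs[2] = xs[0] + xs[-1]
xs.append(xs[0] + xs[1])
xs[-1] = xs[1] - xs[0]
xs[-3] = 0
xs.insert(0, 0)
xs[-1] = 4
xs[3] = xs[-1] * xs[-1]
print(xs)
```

xs[2] = xs[0]+xs[-1] = 3+3 = 6 → [3, 1, 6]
append xs[0]+xs[1] = 3+1 = 4 → [3, 1, 6, 4]
xs[-1] = xs[1]-xs[0] = 1-3 = -2 → [3, 1, 6, -2]
xs[-3] = 0 → [3, 0, 6, -2]
insert 0 at 0 → [0, 3, 0, 6, -2]
xs[-1] = 4 → [0, 3, 0, 6, 4]
xs[3] = xs[-1]*xs[-1] = 4*4 = 16 → [0, 3, 0, 16, 4]

[0, 3, 0, 16, 4]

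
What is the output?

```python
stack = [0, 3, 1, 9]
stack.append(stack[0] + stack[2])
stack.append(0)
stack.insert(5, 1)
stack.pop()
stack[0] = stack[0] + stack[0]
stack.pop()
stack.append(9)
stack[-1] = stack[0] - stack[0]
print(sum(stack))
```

append stack[0]+stack[2] = 0+1 = 1 → [0, 3, 1, 9, 1]
append 0 → [0, 3, 1, 9, 1, 0]
insert 1 at 5 → [0, 3, 1, 9, 1, 1, 0]
pop() removes 0 → [0, 3, 1, 9, 1, 1]
stack[0] = stack[0]+stack[0] = 0+0 = 0 → [0, 3, 1, 9, 1, 1]
pop() removes 1 → [0, 3, 1, 9, 1]
append 9 → [0, 3, 1, 9, 1, 9]
stack[-1] = stack[0]-stack[0] = 0-0 = 0 → [0, 3, 1, 9, 1, 0]
sum = 14

14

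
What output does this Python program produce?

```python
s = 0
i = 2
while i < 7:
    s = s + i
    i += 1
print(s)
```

20

i=2: s = 0+2 = 2
i=3: s = 2+3 = 5
i=4: s = 5+4 = 9
i=5: s = 9+5 = 14
i=6: s = 14+6 = 20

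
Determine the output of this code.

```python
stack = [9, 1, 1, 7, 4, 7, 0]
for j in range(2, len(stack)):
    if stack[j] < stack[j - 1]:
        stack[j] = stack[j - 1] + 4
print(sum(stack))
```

63

j=2: 1>=1, unchanged → [9, 1, 1, 7, 4, 7, 0]
j=3: 7>=1, unchanged → [9, 1, 1, 7, 4, 7, 0]
j=4: 4<7, stack[4] = 7+4 = 11 → [9, 1, 1, 7, 11, 7, 0]
j=5: 7<11, stack[5] = 11+4 = 15 → [9, 1, 1, 7, 11, 15, 0]
j=6: 0<15, stack[6] = 15+4 = 19 → [9, 1, 1, 7, 11, 15, 19]
sum = 63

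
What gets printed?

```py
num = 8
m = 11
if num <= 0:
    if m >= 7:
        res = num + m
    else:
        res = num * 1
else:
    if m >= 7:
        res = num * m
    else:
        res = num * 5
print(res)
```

88

num=8, m=11
num <= 0 is False; m >= 7 is True
→ res = num * m = 88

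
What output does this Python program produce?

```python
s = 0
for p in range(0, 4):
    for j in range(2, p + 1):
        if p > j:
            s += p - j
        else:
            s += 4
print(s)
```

9

p=2,j=2: not 2>2, s = 0+4 = 4
p=3,j=2: 3>2, s = 4+1 = 5
p=3,j=3: not 3>3, s = 5+4 = 9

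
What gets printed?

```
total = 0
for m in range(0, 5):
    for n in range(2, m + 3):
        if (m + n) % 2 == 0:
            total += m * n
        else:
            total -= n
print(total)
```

68

m=0,n=2: even sum, total = 0+0 = 0
m=1,n=2: odd sum, total = 0-2 = -2
m=1,n=3: even sum, total = (-2)+3 = 1
m=2,n=2: even sum, total = 1+4 = 5
m=2,n=3: odd sum, total = 5-3 = 2
m=2,n=4: even sum, total = 2+8 = 10
m=3,n=2: odd sum, total = 10-2 = 8
m=3,n=3: even sum, total = 8+9 = 17
m=3,n=4: odd sum, total = 17-4 = 13
m=3,n=5: even sum, total = 13+15 = 28
m=4,n=2: even sum, total = 28+8 = 36
m=4,n=3: odd sum, total = 36-3 = 33
m=4,n=4: even sum, total = 33+16 = 49
m=4,n=5: odd sum, total = 49-5 = 44
m=4,n=6: even sum, total = 44+24 = 68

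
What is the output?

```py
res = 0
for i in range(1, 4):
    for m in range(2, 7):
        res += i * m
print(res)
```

i=1,m=2: res = 0+2 = 2
i=1,m=3: res = 2+3 = 5
i=1,m=4: res = 5+4 = 9
i=1,m=5: res = 9+5 = 14
i=1,m=6: res = 14+6 = 20
i=2,m=2: res = 20+4 = 24
i=2,m=3: res = 24+6 = 30
i=2,m=4: res = 30+8 = 38
i=2,m=5: res = 38+10 = 48
i=2,m=6: res = 48+12 = 60
i=3,m=2: res = 60+6 = 66
i=3,m=3: res = 66+9 = 75
i=3,m=4: res = 75+12 = 87
i=3,m=5: res = 87+15 = 102
i=3,m=6: res = 102+18 = 120

120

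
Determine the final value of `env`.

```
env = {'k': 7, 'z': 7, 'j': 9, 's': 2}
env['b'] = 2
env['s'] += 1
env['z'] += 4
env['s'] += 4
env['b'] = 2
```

{'k': 7, 'z': 11, 'j': 9, 's': 7, 'b': 2}

env['b'] = 2 → {'k': 7, 'z': 7, 'j': 9, 's': 2, 'b': 2}
env['s'] = 2+1 = 3 → {'k': 7, 'z': 7, 'j': 9, 's': 3, 'b': 2}
env['z'] = 7+4 = 11 → {'k': 7, 'z': 11, 'j': 9, 's': 3, 'b': 2}
env['s'] = 3+4 = 7 → {'k': 7, 'z': 11, 'j': 9, 's': 7, 'b': 2}
env['b'] = 2 → {'k': 7, 'z': 11, 'j': 9, 's': 7, 'b': 2}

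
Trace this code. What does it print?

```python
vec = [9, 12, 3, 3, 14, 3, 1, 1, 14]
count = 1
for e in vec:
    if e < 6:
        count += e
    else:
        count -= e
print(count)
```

e=9: not <6, count = 1-9 = -8
e=12: not <6, count = (-8)-12 = -20
e=3: <6, count = (-20)+3 = -17
e=3: <6, count = (-17)+3 = -14
e=14: not <6, count = (-14)-14 = -28
e=3: <6, count = (-28)+3 = -25
e=1: <6, count = (-25)+1 = -24
e=1: <6, count = (-24)+1 = -23
e=14: not <6, count = (-23)-14 = -37

-37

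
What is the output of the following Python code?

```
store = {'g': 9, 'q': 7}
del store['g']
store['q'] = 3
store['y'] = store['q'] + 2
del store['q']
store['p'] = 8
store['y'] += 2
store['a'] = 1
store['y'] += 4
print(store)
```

del 'g' → {'q': 7}
store['q'] = 3 → {'q': 3}
store['y'] = store['q']+2 = 5 → {'q': 3, 'y': 5}
del 'q' → {'y': 5}
store['p'] = 8 → {'y': 5, 'p': 8}
store['y'] = 5+2 = 7 → {'y': 7, 'p': 8}
store['a'] = 1 → {'y': 7, 'p': 8, 'a': 1}
store['y'] = 7+4 = 11 → {'y': 11, 'p': 8, 'a': 1}

{'y': 11, 'p': 8, 'a': 1}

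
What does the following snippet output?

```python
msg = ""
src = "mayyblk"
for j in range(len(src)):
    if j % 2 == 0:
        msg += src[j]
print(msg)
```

mybk

j=0: add 'm' → 'm'
j=1: skip
j=2: add 'y' → 'my'
j=3: skip
j=4: add 'b' → 'myb'
j=5: skip
j=6: add 'k' → 'mybk'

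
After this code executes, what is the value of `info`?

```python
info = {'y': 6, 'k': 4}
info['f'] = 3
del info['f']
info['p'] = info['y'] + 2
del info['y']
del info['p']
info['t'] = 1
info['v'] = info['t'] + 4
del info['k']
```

{'t': 1, 'v': 5}

info['f'] = 3 → {'y': 6, 'k': 4, 'f': 3}
del 'f' → {'y': 6, 'k': 4}
info['p'] = info['y']+2 = 8 → {'y': 6, 'k': 4, 'p': 8}
del 'y' → {'k': 4, 'p': 8}
del 'p' → {'k': 4}
info['t'] = 1 → {'k': 4, 't': 1}
info['v'] = info['t']+4 = 5 → {'k': 4, 't': 1, 'v': 5}
del 'k' → {'t': 1, 'v': 5}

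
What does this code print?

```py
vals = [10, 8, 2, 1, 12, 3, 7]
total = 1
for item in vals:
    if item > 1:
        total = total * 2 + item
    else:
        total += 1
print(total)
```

597

item=10: >1, total = 1*2+10 = 12
item=8: >1, total = 12*2+8 = 32
item=2: >1, total = 32*2+2 = 66
item=1: not >1, total = 66+1 = 67
item=12: >1, total = 67*2+12 = 146
item=3: >1, total = 146*2+3 = 295
item=7: >1, total = 295*2+7 = 597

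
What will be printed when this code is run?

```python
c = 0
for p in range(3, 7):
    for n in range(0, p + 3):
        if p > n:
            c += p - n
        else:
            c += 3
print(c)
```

88

p=3,n=0: 3>0, c = 0+3 = 3
p=3,n=1: 3>1, c = 3+2 = 5
p=3,n=2: 3>2, c = 5+1 = 6
p=3,n=3: not 3>3, c = 6+3 = 9
p=3,n=4: not 3>4, c = 9+3 = 12
p=3,n=5: not 3>5, c = 12+3 = 15
p=4,n=0: 4>0, c = 15+4 = 19
p=4,n=1: 4>1, c = 19+3 = 22
p=4,n=2: 4>2, c = 22+2 = 24
p=4,n=3: 4>3, c = 24+1 = 25
p=4,n=4: not 4>4, c = 25+3 = 28
p=4,n=5: not 4>5, c = 28+3 = 31
p=4,n=6: not 4>6, c = 31+3 = 34
p=5,n=0: 5>0, c = 34+5 = 39
p=5,n=1: 5>1, c = 39+4 = 43
p=5,n=2: 5>2, c = 43+3 = 46
p=5,n=3: 5>3, c = 46+2 = 48
p=5,n=4: 5>4, c = 48+1 = 49
p=5,n=5: not 5>5, c = 49+3 = 52
p=5,n=6: not 5>6, c = 52+3 = 55
p=5,n=7: not 5>7, c = 55+3 = 58
p=6,n=0: 6>0, c = 58+6 = 64
p=6,n=1: 6>1, c = 64+5 = 69
p=6,n=2: 6>2, c = 69+4 = 73
p=6,n=3: 6>3, c = 73+3 = 76
p=6,n=4: 6>4, c = 76+2 = 78
p=6,n=5: 6>5, c = 78+1 = 79
p=6,n=6: not 6>6, c = 79+3 = 82
p=6,n=7: not 6>7, c = 82+3 = 85
p=6,n=8: not 6>8, c = 85+3 = 88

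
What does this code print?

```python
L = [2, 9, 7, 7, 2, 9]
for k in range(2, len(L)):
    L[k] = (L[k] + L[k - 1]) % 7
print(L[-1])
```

k=2: L[2] = (7+9)%7 = 2 → [2, 9, 2, 7, 2, 9]
k=3: L[3] = (7+2)%7 = 2 → [2, 9, 2, 2, 2, 9]
k=4: L[4] = (2+2)%7 = 4 → [2, 9, 2, 2, 4, 9]
k=5: L[5] = (9+4)%7 = 6 → [2, 9, 2, 2, 4, 6]

6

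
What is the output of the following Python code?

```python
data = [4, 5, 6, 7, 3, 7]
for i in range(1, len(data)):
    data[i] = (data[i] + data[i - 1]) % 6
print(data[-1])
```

2

i=1: data[1] = (5+4)%6 = 3 → [4, 3, 6, 7, 3, 7]
i=2: data[2] = (6+3)%6 = 3 → [4, 3, 3, 7, 3, 7]
i=3: data[3] = (7+3)%6 = 4 → [4, 3, 3, 4, 3, 7]
i=4: data[4] = (3+4)%6 = 1 → [4, 3, 3, 4, 1, 7]
i=5: data[5] = (7+1)%6 = 2 → [4, 3, 3, 4, 1, 2]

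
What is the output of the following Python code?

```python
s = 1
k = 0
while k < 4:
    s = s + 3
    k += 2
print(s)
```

7

k=0: s = 1+3 = 4
k=2: s = 4+3 = 7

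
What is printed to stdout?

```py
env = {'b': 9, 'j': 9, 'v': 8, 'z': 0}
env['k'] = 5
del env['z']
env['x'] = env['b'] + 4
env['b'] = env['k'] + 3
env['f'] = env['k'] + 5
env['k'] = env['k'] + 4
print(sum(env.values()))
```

env['k'] = 5 → {'b': 9, 'j': 9, 'v': 8, 'z': 0, 'k': 5}
del 'z' → {'b': 9, 'j': 9, 'v': 8, 'k': 5}
env['x'] = env['b']+4 = 13 → {'b': 9, 'j': 9, 'v': 8, 'k': 5, 'x': 13}
env['b'] = env['k']+3 = 8 → {'b': 8, 'j': 9, 'v': 8, 'k': 5, 'x': 13}
env['f'] = env['k']+5 = 10 → {'b': 8, 'j': 9, 'v': 8, 'k': 5, 'x': 13, 'f': 10}
env['k'] = env['k']+4 = 9 → {'b': 8, 'j': 9, 'v': 8, 'k': 9, 'x': 13, 'f': 10}
sum of values = 57

57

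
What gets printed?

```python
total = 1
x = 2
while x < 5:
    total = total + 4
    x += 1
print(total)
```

13

x=2: total = 1+4 = 5
x=3: total = 5+4 = 9
x=4: total = 9+4 = 13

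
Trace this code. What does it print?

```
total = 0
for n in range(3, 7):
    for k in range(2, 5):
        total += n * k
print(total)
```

n=3,k=2: total = 0+6 = 6
n=3,k=3: total = 6+9 = 15
n=3,k=4: total = 15+12 = 27
n=4,k=2: total = 27+8 = 35
n=4,k=3: total = 35+12 = 47
n=4,k=4: total = 47+16 = 63
n=5,k=2: total = 63+10 = 73
n=5,k=3: total = 73+15 = 88
n=5,k=4: total = 88+20 = 108
n=6,k=2: total = 108+12 = 120
n=6,k=3: total = 120+18 = 138
n=6,k=4: total = 138+24 = 162

162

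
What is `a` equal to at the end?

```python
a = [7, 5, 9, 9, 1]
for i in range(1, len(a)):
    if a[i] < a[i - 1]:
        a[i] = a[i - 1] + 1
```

[7, 8, 9, 9, 10]

i=1: 5<7, a[1] = 7+1 = 8 → [7, 8, 9, 9, 1]
i=2: 9>=8, unchanged → [7, 8, 9, 9, 1]
i=3: 9>=9, unchanged → [7, 8, 9, 9, 1]
i=4: 1<9, a[4] = 9+1 = 10 → [7, 8, 9, 9, 10]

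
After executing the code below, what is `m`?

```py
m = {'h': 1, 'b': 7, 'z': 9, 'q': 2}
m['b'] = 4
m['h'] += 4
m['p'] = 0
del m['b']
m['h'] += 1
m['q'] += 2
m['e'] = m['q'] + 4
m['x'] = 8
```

m['b'] = 4 → {'h': 1, 'b': 4, 'z': 9, 'q': 2}
m['h'] = 1+4 = 5 → {'h': 5, 'b': 4, 'z': 9, 'q': 2}
m['p'] = 0 → {'h': 5, 'b': 4, 'z': 9, 'q': 2, 'p': 0}
del 'b' → {'h': 5, 'z': 9, 'q': 2, 'p': 0}
m['h'] = 5+1 = 6 → {'h': 6, 'z': 9, 'q': 2, 'p': 0}
m['q'] = 2+2 = 4 → {'h': 6, 'z': 9, 'q': 4, 'p': 0}
m['e'] = m['q']+4 = 8 → {'h': 6, 'z': 9, 'q': 4, 'p': 0, 'e': 8}
m['x'] = 8 → {'h': 6, 'z': 9, 'q': 4, 'p': 0, 'e': 8, 'x': 8}

{'h': 6, 'z': 9, 'q': 4, 'p': 0, 'e': 8, 'x': 8}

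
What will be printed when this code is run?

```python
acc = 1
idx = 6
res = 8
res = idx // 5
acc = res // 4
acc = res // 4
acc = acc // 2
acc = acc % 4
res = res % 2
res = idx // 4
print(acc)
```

res = 6//5 = 1
acc = 1//4 = 0
acc = 1//4 = 0
acc = 0//2 = 0
acc = 0%4 = 0
res = 1%2 = 1
res = 6//4 = 1

0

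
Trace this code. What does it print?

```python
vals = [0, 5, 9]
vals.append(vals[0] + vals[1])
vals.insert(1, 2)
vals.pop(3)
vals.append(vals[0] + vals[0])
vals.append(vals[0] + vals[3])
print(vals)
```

[0, 2, 5, 5, 0, 5]

append vals[0]+vals[1] = 0+5 = 5 → [0, 5, 9, 5]
insert 2 at 1 → [0, 2, 5, 9, 5]
pop(3) removes 9 → [0, 2, 5, 5]
append vals[0]+vals[0] = 0+0 = 0 → [0, 2, 5, 5, 0]
append vals[0]+vals[3] = 0+5 = 5 → [0, 2, 5, 5, 0, 5]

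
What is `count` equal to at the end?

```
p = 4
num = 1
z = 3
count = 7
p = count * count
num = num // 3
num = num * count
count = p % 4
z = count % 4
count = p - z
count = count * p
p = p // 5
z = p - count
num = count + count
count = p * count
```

p = 7*7 = 49
num = 1//3 = 0
num = 0*7 = 0
count = 49%4 = 1
z = 1%4 = 1
count = 49-1 = 48
count = 48*49 = 2352
p = 49//5 = 9
z = 9-2352 = -2343
num = 2352+2352 = 4704
count = 9*2352 = 21168

21168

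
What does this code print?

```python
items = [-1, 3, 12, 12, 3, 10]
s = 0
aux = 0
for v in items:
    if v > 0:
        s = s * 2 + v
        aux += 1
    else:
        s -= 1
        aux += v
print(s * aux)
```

704

v=-1: not >0, s = 0-1 = -1; aux=-1
v=3: >0, s = (-1)*2+3 = 1; aux=0
v=12: >0, s = 1*2+12 = 14; aux=1
v=12: >0, s = 14*2+12 = 40; aux=2
v=3: >0, s = 40*2+3 = 83; aux=3
v=10: >0, s = 83*2+10 = 176; aux=4
s*aux = 176*4 = 704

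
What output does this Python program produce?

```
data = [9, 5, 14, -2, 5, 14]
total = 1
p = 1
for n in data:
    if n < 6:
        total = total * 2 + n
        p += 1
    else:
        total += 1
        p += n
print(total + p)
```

n=9: not <6, total = 1+1 = 2; p=10
n=5: <6, total = 2*2+5 = 9; p=11
n=14: not <6, total = 9+1 = 10; p=25
n=-2: <6, total = 10*2+(-2) = 18; p=26
n=5: <6, total = 18*2+5 = 41; p=27
n=14: not <6, total = 41+1 = 42; p=41
total+p = 42+41 = 83

83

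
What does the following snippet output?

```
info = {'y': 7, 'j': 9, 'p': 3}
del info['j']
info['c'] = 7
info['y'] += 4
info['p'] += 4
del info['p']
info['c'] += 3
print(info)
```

{'y': 11, 'c': 10}

del 'j' → {'y': 7, 'p': 3}
info['c'] = 7 → {'y': 7, 'p': 3, 'c': 7}
info['y'] = 7+4 = 11 → {'y': 11, 'p': 3, 'c': 7}
info['p'] = 3+4 = 7 → {'y': 11, 'p': 7, 'c': 7}
del 'p' → {'y': 11, 'c': 7}
info['c'] = 7+3 = 10 → {'y': 11, 'c': 10}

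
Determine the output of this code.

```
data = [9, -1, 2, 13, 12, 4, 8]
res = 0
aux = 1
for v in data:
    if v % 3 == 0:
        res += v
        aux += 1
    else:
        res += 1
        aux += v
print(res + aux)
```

55

v=9: %3==0, res = 0+9 = 9; aux=2
v=-1: not %3==0, res = 9+1 = 10; aux=1
v=2: not %3==0, res = 10+1 = 11; aux=3
v=13: not %3==0, res = 11+1 = 12; aux=16
v=12: %3==0, res = 12+12 = 24; aux=17
v=4: not %3==0, res = 24+1 = 25; aux=21
v=8: not %3==0, res = 25+1 = 26; aux=29
res+aux = 26+29 = 55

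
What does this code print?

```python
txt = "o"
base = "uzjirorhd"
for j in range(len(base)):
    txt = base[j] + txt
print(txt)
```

dhrorijzuo

j=0: prepend 'u' → 'uo'
j=1: prepend 'z' → 'zuo'
j=2: prepend 'j' → 'jzuo'
j=3: prepend 'i' → 'ijzuo'
j=4: prepend 'r' → 'rijzuo'
j=5: prepend 'o' → 'orijzuo'
j=6: prepend 'r' → 'rorijzuo'
j=7: prepend 'h' → 'hrorijzuo'
j=8: prepend 'd' → 'dhrorijzuo'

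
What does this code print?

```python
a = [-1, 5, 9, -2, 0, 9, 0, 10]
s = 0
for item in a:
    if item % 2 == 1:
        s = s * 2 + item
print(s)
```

item=-1: odd, s = 0*2+(-1) = -1
item=5: odd, s = (-1)*2+5 = 3
item=9: odd, s = 3*2+9 = 15
item=-2: not odd
item=0: not odd
item=9: odd, s = 15*2+9 = 39
item=0: not odd
item=10: not odd

39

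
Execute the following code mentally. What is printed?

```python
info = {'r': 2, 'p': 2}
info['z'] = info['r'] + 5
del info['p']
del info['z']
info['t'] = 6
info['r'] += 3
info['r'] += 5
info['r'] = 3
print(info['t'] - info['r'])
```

info['z'] = info['r']+5 = 7 → {'r': 2, 'p': 2, 'z': 7}
del 'p' → {'r': 2, 'z': 7}
del 'z' → {'r': 2}
info['t'] = 6 → {'r': 2, 't': 6}
info['r'] = 2+3 = 5 → {'r': 5, 't': 6}
info['r'] = 5+5 = 10 → {'r': 10, 't': 6}
info['r'] = 3 → {'r': 3, 't': 6}
info['t']-info['r'] = 6-3 = 3

3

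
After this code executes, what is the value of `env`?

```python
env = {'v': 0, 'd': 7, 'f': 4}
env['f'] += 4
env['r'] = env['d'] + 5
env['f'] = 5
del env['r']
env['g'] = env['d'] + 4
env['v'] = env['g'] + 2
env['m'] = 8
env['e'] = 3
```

{'v': 13, 'd': 7, 'f': 5, 'g': 11, 'm': 8, 'e': 3}

env['f'] = 4+4 = 8 → {'v': 0, 'd': 7, 'f': 8}
env['r'] = env['d']+5 = 12 → {'v': 0, 'd': 7, 'f': 8, 'r': 12}
env['f'] = 5 → {'v': 0, 'd': 7, 'f': 5, 'r': 12}
del 'r' → {'v': 0, 'd': 7, 'f': 5}
env['g'] = env['d']+4 = 11 → {'v': 0, 'd': 7, 'f': 5, 'g': 11}
env['v'] = env['g']+2 = 13 → {'v': 13, 'd': 7, 'f': 5, 'g': 11}
env['m'] = 8 → {'v': 13, 'd': 7, 'f': 5, 'g': 11, 'm': 8}
env['e'] = 3 → {'v': 13, 'd': 7, 'f': 5, 'g': 11, 'm': 8, 'e': 3}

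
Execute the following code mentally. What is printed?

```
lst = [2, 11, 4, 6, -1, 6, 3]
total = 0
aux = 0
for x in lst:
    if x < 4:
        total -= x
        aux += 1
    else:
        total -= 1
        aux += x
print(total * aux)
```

-240

x=2: <4, total = 0-2 = -2; aux=1
x=11: not <4, total = (-2)-1 = -3; aux=12
x=4: not <4, total = (-3)-1 = -4; aux=16
x=6: not <4, total = (-4)-1 = -5; aux=22
x=-1: <4, total = (-5)-(-1) = -4; aux=23
x=6: not <4, total = (-4)-1 = -5; aux=29
x=3: <4, total = (-5)-3 = -8; aux=30
total*aux = (-8)*30 = -240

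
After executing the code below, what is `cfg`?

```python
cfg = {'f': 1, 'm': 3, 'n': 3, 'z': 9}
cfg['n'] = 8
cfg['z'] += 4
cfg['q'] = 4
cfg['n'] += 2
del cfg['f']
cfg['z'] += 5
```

cfg['n'] = 8 → {'f': 1, 'm': 3, 'n': 8, 'z': 9}
cfg['z'] = 9+4 = 13 → {'f': 1, 'm': 3, 'n': 8, 'z': 13}
cfg['q'] = 4 → {'f': 1, 'm': 3, 'n': 8, 'z': 13, 'q': 4}
cfg['n'] = 8+2 = 10 → {'f': 1, 'm': 3, 'n': 10, 'z': 13, 'q': 4}
del 'f' → {'m': 3, 'n': 10, 'z': 13, 'q': 4}
cfg['z'] = 13+5 = 18 → {'m': 3, 'n': 10, 'z': 18, 'q': 4}

{'m': 3, 'n': 10, 'z': 18, 'q': 4}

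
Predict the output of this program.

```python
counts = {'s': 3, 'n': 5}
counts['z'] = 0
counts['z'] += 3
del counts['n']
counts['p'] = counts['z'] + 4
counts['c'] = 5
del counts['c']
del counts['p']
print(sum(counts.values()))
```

6

counts['z'] = 0 → {'s': 3, 'n': 5, 'z': 0}
counts['z'] = 0+3 = 3 → {'s': 3, 'n': 5, 'z': 3}
del 'n' → {'s': 3, 'z': 3}
counts['p'] = counts['z']+4 = 7 → {'s': 3, 'z': 3, 'p': 7}
counts['c'] = 5 → {'s': 3, 'z': 3, 'p': 7, 'c': 5}
del 'c' → {'s': 3, 'z': 3, 'p': 7}
del 'p' → {'s': 3, 'z': 3}
sum of values = 6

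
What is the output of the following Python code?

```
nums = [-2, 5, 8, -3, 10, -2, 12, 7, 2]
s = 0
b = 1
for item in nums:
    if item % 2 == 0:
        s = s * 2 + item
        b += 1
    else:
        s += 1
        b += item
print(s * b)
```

item=-2: even, s = 0*2+(-2) = -2; b=2
item=5: not even, s = (-2)+1 = -1; b=7
item=8: even, s = (-1)*2+8 = 6; b=8
item=-3: not even, s = 6+1 = 7; b=5
item=10: even, s = 7*2+10 = 24; b=6
item=-2: even, s = 24*2+(-2) = 46; b=7
item=12: even, s = 46*2+12 = 104; b=8
item=7: not even, s = 104+1 = 105; b=15
item=2: even, s = 105*2+2 = 212; b=16
s*b = 212*16 = 3392

3392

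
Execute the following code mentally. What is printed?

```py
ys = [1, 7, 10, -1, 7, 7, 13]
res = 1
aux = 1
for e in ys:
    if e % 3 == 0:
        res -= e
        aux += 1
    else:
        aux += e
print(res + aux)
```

e=1: not %3==0; aux=2
e=7: not %3==0; aux=9
e=10: not %3==0; aux=19
e=-1: not %3==0; aux=18
e=7: not %3==0; aux=25
e=7: not %3==0; aux=32
e=13: not %3==0; aux=45
res+aux = 1+45 = 46

46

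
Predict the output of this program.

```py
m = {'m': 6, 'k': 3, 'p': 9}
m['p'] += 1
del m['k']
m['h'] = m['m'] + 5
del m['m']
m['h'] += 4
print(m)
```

{'p': 10, 'h': 15}

m['p'] = 9+1 = 10 → {'m': 6, 'k': 3, 'p': 10}
del 'k' → {'m': 6, 'p': 10}
m['h'] = m['m']+5 = 11 → {'m': 6, 'p': 10, 'h': 11}
del 'm' → {'p': 10, 'h': 11}
m['h'] = 11+4 = 15 → {'p': 10, 'h': 15}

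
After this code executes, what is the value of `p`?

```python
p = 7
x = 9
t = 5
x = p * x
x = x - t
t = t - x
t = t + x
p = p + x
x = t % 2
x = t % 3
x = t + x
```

x = 7*9 = 63
x = 63-5 = 58
t = 5-58 = -53
t = (-53)+58 = 5
p = 7+58 = 65
x = 5%2 = 1
x = 5%3 = 2
x = 5+2 = 7

65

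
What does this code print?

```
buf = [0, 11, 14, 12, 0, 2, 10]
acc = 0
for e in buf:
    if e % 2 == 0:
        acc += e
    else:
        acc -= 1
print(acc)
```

e=0: even, acc = 0+0 = 0
e=11: not even, acc = 0-1 = -1
e=14: even, acc = (-1)+14 = 13
e=12: even, acc = 13+12 = 25
e=0: even, acc = 25+0 = 25
e=2: even, acc = 25+2 = 27
e=10: even, acc = 27+10 = 37

37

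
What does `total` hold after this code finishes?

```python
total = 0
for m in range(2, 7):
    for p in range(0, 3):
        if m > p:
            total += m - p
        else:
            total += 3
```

m=2,p=0: 2>0, total = 0+2 = 2
m=2,p=1: 2>1, total = 2+1 = 3
m=2,p=2: not 2>2, total = 3+3 = 6
m=3,p=0: 3>0, total = 6+3 = 9
m=3,p=1: 3>1, total = 9+2 = 11
m=3,p=2: 3>2, total = 11+1 = 12
m=4,p=0: 4>0, total = 12+4 = 16
m=4,p=1: 4>1, total = 16+3 = 19
m=4,p=2: 4>2, total = 19+2 = 21
m=5,p=0: 5>0, total = 21+5 = 26
m=5,p=1: 5>1, total = 26+4 = 30
m=5,p=2: 5>2, total = 30+3 = 33
m=6,p=0: 6>0, total = 33+6 = 39
m=6,p=1: 6>1, total = 39+5 = 44
m=6,p=2: 6>2, total = 44+4 = 48

48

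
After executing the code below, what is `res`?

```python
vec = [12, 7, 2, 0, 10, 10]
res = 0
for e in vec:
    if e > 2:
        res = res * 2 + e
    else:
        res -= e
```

e=12: >2, res = 0*2+12 = 12
e=7: >2, res = 12*2+7 = 31
e=2: not >2, res = 31-2 = 29
e=0: not >2, res = 29-0 = 29
e=10: >2, res = 29*2+10 = 68
e=10: >2, res = 68*2+10 = 146

146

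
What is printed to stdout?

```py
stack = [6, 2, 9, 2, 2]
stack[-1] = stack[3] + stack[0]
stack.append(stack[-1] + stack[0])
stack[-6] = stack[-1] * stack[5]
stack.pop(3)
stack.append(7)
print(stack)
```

stack[-1] = stack[3]+stack[0] = 2+6 = 8 → [6, 2, 9, 2, 8]
append stack[-1]+stack[0] = 8+6 = 14 → [6, 2, 9, 2, 8, 14]
stack[-6] = stack[-1]*stack[5] = 14*14 = 196 → [196, 2, 9, 2, 8, 14]
pop(3) removes 2 → [196, 2, 9, 8, 14]
append 7 → [196, 2, 9, 8, 14, 7]

[196, 2, 9, 8, 14, 7]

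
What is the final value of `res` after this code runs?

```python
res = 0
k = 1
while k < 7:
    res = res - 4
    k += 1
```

-24

k=1: res = 0-4 = -4
k=2: res = (-4)-4 = -8
k=3: res = (-8)-4 = -12
k=4: res = (-12)-4 = -16
k=5: res = (-16)-4 = -20
k=6: res = (-20)-4 = -24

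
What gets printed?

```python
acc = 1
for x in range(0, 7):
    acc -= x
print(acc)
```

-20

x=0: acc = 1-0 = 1
x=1: acc = 1-1 = 0
x=2: acc = 0-2 = -2
x=3: acc = (-2)-3 = -5
x=4: acc = (-5)-4 = -9
x=5: acc = (-9)-5 = -14
x=6: acc = (-14)-6 = -20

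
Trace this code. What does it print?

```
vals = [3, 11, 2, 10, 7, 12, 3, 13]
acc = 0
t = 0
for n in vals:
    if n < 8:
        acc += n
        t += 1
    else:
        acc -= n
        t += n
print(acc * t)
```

-1550

n=3: <8, acc = 0+3 = 3; t=1
n=11: not <8, acc = 3-11 = -8; t=12
n=2: <8, acc = (-8)+2 = -6; t=13
n=10: not <8, acc = (-6)-10 = -16; t=23
n=7: <8, acc = (-16)+7 = -9; t=24
n=12: not <8, acc = (-9)-12 = -21; t=36
n=3: <8, acc = (-21)+3 = -18; t=37
n=13: not <8, acc = (-18)-13 = -31; t=50
acc*t = (-31)*50 = -1550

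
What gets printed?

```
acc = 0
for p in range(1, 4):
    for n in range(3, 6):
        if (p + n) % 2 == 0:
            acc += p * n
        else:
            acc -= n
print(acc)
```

p=1,n=3: even sum, acc = 0+3 = 3
p=1,n=4: odd sum, acc = 3-4 = -1
p=1,n=5: even sum, acc = (-1)+5 = 4
p=2,n=3: odd sum, acc = 4-3 = 1
p=2,n=4: even sum, acc = 1+8 = 9
p=2,n=5: odd sum, acc = 9-5 = 4
p=3,n=3: even sum, acc = 4+9 = 13
p=3,n=4: odd sum, acc = 13-4 = 9
p=3,n=5: even sum, acc = 9+15 = 24

24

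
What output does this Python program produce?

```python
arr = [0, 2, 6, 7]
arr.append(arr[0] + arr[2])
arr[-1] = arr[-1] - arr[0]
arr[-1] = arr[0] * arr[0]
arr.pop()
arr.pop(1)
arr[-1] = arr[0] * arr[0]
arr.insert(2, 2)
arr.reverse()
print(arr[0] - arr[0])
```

0

append arr[0]+arr[2] = 0+6 = 6 → [0, 2, 6, 7, 6]
arr[-1] = arr[-1]-arr[0] = 6-0 = 6 → [0, 2, 6, 7, 6]
arr[-1] = arr[0]*arr[0] = 0*0 = 0 → [0, 2, 6, 7, 0]
pop() removes 0 → [0, 2, 6, 7]
pop(1) removes 2 → [0, 6, 7]
arr[-1] = arr[0]*arr[0] = 0*0 = 0 → [0, 6, 0]
insert 2 at 2 → [0, 6, 2, 0]
reverse → [0, 2, 6, 0]
arr[0]-arr[0] = 0-0 = 0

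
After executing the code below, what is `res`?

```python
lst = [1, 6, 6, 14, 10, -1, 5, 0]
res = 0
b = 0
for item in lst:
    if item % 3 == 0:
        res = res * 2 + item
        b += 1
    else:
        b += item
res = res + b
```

68

item=1: not %3==0; b=1
item=6: %3==0, res = 0*2+6 = 6; b=2
item=6: %3==0, res = 6*2+6 = 18; b=3
item=14: not %3==0; b=17
item=10: not %3==0; b=27
item=-1: not %3==0; b=26
item=5: not %3==0; b=31
item=0: %3==0, res = 18*2+0 = 36; b=32
res+b = 36+32 = 68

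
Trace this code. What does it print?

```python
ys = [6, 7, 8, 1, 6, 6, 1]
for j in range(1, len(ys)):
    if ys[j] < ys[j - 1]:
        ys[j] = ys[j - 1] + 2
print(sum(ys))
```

73

j=1: 7>=6, unchanged → [6, 7, 8, 1, 6, 6, 1]
j=2: 8>=7, unchanged → [6, 7, 8, 1, 6, 6, 1]
j=3: 1<8, ys[3] = 8+2 = 10 → [6, 7, 8, 10, 6, 6, 1]
j=4: 6<10, ys[4] = 10+2 = 12 → [6, 7, 8, 10, 12, 6, 1]
j=5: 6<12, ys[5] = 12+2 = 14 → [6, 7, 8, 10, 12, 14, 1]
j=6: 1<14, ys[6] = 14+2 = 16 → [6, 7, 8, 10, 12, 14, 16]
sum = 73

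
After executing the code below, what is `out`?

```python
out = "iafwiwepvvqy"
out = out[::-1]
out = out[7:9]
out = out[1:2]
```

reverse → 'yqvvpewiwfai'
slice [7:9] → 'iw'
slice [1:2] → 'w'

'w'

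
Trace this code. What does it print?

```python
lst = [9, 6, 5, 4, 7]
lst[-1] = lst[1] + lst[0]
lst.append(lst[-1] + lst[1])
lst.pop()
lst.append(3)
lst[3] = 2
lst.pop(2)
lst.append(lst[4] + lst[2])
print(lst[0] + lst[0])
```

lst[-1] = lst[1]+lst[0] = 6+9 = 15 → [9, 6, 5, 4, 15]
append lst[-1]+lst[1] = 15+6 = 21 → [9, 6, 5, 4, 15, 21]
pop() removes 21 → [9, 6, 5, 4, 15]
append 3 → [9, 6, 5, 4, 15, 3]
lst[3] = 2 → [9, 6, 5, 2, 15, 3]
pop(2) removes 5 → [9, 6, 2, 15, 3]
append lst[4]+lst[2] = 3+2 = 5 → [9, 6, 2, 15, 3, 5]
lst[0]+lst[0] = 9+9 = 18

18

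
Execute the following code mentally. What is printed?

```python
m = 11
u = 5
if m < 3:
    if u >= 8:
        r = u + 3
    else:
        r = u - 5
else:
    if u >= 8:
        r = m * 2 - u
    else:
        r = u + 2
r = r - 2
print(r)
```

5

m=11, u=5
m < 3 is False; u >= 8 is False
→ r = u + 2 = 7
r = 7-2 = 5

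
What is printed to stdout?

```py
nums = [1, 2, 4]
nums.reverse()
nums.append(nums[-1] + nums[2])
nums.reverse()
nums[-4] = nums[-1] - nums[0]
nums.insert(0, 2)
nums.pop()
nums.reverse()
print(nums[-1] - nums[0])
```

reverse → [4, 2, 1]
append nums[-1]+nums[2] = 1+1 = 2 → [4, 2, 1, 2]
reverse → [2, 1, 2, 4]
nums[-4] = nums[-1]-nums[0] = 4-2 = 2 → [2, 1, 2, 4]
insert 2 at 0 → [2, 2, 1, 2, 4]
pop() removes 4 → [2, 2, 1, 2]
reverse → [2, 1, 2, 2]
nums[-1]-nums[0] = 2-2 = 0

0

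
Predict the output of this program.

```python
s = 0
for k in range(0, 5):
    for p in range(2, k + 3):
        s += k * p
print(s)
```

145

k=0,p=2: s = 0+0 = 0
k=1,p=2: s = 0+2 = 2
k=1,p=3: s = 2+3 = 5
k=2,p=2: s = 5+4 = 9
k=2,p=3: s = 9+6 = 15
k=2,p=4: s = 15+8 = 23
k=3,p=2: s = 23+6 = 29
k=3,p=3: s = 29+9 = 38
k=3,p=4: s = 38+12 = 50
k=3,p=5: s = 50+15 = 65
k=4,p=2: s = 65+8 = 73
k=4,p=3: s = 73+12 = 85
k=4,p=4: s = 85+16 = 101
k=4,p=5: s = 101+20 = 121
k=4,p=6: s = 121+24 = 145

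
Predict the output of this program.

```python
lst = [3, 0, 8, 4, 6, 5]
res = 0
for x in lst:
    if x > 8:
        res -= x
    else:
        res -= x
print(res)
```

x=3: not >8, res = 0-3 = -3
x=0: not >8, res = (-3)-0 = -3
x=8: not >8, res = (-3)-8 = -11
x=4: not >8, res = (-11)-4 = -15
x=6: not >8, res = (-15)-6 = -21
x=5: not >8, res = (-21)-5 = -26

-26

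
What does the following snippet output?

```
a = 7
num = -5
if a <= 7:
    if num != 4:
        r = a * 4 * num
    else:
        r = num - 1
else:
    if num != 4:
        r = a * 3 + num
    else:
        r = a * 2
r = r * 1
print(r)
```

a=7, num=-5
a <= 7 is True; num != 4 is True
→ r = a * 4 * num = -140
r = (-140)*1 = -140

-140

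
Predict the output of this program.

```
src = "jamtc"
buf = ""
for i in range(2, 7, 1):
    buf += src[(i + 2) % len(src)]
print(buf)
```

cjamt

i=2: add src[4]='c' → 'c'
i=3: add src[0]='j' → 'cj'
i=4: add src[1]='a' → 'cja'
i=5: add src[2]='m' → 'cjam'
i=6: add src[3]='t' → 'cjamt'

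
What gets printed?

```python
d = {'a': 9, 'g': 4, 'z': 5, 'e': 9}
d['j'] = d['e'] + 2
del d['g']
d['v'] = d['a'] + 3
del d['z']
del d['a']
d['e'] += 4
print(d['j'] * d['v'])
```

132

d['j'] = d['e']+2 = 11 → {'a': 9, 'g': 4, 'z': 5, 'e': 9, 'j': 11}
del 'g' → {'a': 9, 'z': 5, 'e': 9, 'j': 11}
d['v'] = d['a']+3 = 12 → {'a': 9, 'z': 5, 'e': 9, 'j': 11, 'v': 12}
del 'z' → {'a': 9, 'e': 9, 'j': 11, 'v': 12}
del 'a' → {'e': 9, 'j': 11, 'v': 12}
d['e'] = 9+4 = 13 → {'e': 13, 'j': 11, 'v': 12}
d['j']*d['v'] = 11*12 = 132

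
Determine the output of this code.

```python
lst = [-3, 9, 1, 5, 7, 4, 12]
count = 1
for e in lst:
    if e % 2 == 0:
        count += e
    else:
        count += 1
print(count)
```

22

e=-3: not even, count = 1+1 = 2
e=9: not even, count = 2+1 = 3
e=1: not even, count = 3+1 = 4
e=5: not even, count = 4+1 = 5
e=7: not even, count = 5+1 = 6
e=4: even, count = 6+4 = 10
e=12: even, count = 10+12 = 22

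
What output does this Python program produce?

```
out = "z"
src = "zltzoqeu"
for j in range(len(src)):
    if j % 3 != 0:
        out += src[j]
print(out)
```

zltoqu

j=0: skip
j=1: add 'l' → 'zl'
j=2: add 't' → 'zlt'
j=3: skip
j=4: add 'o' → 'zlto'
j=5: add 'q' → 'zltoq'
j=6: skip
j=7: add 'u' → 'zltoqu'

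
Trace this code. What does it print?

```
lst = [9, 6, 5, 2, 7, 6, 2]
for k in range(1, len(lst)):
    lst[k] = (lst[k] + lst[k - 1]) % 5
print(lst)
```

[9, 0, 0, 2, 4, 0, 2]

k=1: lst[1] = (6+9)%5 = 0 → [9, 0, 5, 2, 7, 6, 2]
k=2: lst[2] = (5+0)%5 = 0 → [9, 0, 0, 2, 7, 6, 2]
k=3: lst[3] = (2+0)%5 = 2 → [9, 0, 0, 2, 7, 6, 2]
k=4: lst[4] = (7+2)%5 = 4 → [9, 0, 0, 2, 4, 6, 2]
k=5: lst[5] = (6+4)%5 = 0 → [9, 0, 0, 2, 4, 0, 2]
k=6: lst[6] = (2+0)%5 = 2 → [9, 0, 0, 2, 4, 0, 2]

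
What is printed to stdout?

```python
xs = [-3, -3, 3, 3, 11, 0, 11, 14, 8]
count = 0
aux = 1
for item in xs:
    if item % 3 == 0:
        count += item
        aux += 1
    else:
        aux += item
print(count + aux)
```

50

item=-3: %3==0, count = 0+(-3) = -3; aux=2
item=-3: %3==0, count = (-3)+(-3) = -6; aux=3
item=3: %3==0, count = (-6)+3 = -3; aux=4
item=3: %3==0, count = (-3)+3 = 0; aux=5
item=11: not %3==0; aux=16
item=0: %3==0, count = 0+0 = 0; aux=17
item=11: not %3==0; aux=28
item=14: not %3==0; aux=42
item=8: not %3==0; aux=50
count+aux = 0+50 = 50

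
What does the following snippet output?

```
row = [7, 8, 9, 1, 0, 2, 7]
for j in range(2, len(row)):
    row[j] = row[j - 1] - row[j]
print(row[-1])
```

j=2: row[2] = 8-9 = -1 → [7, 8, -1, 1, 0, 2, 7]
j=3: row[3] = (-1)-1 = -2 → [7, 8, -1, -2, 0, 2, 7]
j=4: row[4] = (-2)-0 = -2 → [7, 8, -1, -2, -2, 2, 7]
j=5: row[5] = (-2)-2 = -4 → [7, 8, -1, -2, -2, -4, 7]
j=6: row[6] = (-4)-7 = -11 → [7, 8, -1, -2, -2, -4, -11]

-11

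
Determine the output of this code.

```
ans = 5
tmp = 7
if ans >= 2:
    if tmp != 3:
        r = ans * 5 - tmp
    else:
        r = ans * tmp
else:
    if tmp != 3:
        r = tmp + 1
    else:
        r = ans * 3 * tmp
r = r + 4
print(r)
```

22

ans=5, tmp=7
ans >= 2 is True; tmp != 3 is True
→ r = ans * 5 - tmp = 18
r = 18+4 = 22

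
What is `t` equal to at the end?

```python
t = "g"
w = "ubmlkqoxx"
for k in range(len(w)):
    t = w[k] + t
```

'xxoqklmbug'

k=0: prepend 'u' → 'ug'
k=1: prepend 'b' → 'bug'
k=2: prepend 'm' → 'mbug'
k=3: prepend 'l' → 'lmbug'
k=4: prepend 'k' → 'klmbug'
k=5: prepend 'q' → 'qklmbug'
k=6: prepend 'o' → 'oqklmbug'
k=7: prepend 'x' → 'xoqklmbug'
k=8: prepend 'x' → 'xxoqklmbug'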